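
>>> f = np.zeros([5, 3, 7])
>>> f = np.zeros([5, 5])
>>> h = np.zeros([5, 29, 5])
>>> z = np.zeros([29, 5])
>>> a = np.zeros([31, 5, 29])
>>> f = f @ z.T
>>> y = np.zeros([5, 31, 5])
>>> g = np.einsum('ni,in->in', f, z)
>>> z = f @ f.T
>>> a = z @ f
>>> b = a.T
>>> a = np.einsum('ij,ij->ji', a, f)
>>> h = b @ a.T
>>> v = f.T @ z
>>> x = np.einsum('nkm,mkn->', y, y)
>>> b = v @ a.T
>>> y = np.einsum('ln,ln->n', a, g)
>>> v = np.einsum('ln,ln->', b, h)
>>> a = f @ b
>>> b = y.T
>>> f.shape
(5, 29)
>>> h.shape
(29, 29)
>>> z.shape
(5, 5)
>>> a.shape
(5, 29)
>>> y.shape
(5,)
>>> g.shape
(29, 5)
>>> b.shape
(5,)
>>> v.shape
()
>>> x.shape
()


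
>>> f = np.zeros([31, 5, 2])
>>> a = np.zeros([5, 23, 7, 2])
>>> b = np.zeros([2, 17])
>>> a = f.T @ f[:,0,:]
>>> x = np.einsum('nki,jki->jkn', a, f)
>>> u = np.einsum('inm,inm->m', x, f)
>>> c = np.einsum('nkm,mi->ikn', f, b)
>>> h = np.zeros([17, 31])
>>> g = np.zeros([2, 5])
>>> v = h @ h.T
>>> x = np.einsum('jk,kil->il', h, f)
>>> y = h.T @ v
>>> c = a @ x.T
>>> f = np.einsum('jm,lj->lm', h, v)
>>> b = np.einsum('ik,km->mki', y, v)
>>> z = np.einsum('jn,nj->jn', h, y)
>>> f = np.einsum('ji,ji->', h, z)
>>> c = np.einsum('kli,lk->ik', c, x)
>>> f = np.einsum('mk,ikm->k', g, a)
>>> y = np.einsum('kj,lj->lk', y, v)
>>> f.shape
(5,)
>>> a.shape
(2, 5, 2)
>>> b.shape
(17, 17, 31)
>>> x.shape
(5, 2)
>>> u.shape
(2,)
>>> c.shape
(5, 2)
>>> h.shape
(17, 31)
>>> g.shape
(2, 5)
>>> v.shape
(17, 17)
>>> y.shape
(17, 31)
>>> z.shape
(17, 31)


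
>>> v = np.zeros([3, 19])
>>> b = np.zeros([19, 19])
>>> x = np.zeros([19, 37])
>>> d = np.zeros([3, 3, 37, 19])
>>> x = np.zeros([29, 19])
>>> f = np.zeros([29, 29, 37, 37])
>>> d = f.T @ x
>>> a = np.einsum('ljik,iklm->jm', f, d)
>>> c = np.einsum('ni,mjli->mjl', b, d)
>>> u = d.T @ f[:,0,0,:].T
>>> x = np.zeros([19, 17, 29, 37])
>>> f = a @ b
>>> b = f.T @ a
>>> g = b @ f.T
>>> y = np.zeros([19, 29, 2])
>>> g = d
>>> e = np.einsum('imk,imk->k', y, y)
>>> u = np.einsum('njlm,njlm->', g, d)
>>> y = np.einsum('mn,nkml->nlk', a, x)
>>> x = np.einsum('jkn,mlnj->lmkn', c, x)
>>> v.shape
(3, 19)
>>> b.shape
(19, 19)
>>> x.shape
(17, 19, 37, 29)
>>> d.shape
(37, 37, 29, 19)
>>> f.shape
(29, 19)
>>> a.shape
(29, 19)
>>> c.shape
(37, 37, 29)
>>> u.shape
()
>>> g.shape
(37, 37, 29, 19)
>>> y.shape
(19, 37, 17)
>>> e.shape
(2,)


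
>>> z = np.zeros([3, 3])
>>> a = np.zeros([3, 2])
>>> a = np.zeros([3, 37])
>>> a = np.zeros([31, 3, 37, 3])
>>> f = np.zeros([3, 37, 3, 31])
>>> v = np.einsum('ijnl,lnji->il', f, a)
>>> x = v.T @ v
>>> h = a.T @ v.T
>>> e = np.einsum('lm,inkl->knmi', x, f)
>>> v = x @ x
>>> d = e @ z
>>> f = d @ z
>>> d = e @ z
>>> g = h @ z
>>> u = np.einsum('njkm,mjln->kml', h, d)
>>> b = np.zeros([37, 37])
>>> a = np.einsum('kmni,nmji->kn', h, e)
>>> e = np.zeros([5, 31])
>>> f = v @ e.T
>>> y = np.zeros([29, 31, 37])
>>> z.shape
(3, 3)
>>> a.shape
(3, 3)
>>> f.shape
(31, 5)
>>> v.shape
(31, 31)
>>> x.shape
(31, 31)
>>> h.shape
(3, 37, 3, 3)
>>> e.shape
(5, 31)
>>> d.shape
(3, 37, 31, 3)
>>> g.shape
(3, 37, 3, 3)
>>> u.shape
(3, 3, 31)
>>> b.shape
(37, 37)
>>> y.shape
(29, 31, 37)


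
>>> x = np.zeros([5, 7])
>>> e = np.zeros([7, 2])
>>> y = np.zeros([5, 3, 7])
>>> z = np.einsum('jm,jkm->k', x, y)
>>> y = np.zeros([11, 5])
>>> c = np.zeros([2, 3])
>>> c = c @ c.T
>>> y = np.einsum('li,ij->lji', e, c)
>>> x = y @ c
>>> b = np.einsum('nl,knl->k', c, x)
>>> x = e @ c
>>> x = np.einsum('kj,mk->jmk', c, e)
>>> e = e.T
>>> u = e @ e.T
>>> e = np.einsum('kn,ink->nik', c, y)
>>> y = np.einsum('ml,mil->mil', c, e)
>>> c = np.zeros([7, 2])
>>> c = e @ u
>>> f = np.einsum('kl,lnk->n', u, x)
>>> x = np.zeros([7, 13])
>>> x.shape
(7, 13)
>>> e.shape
(2, 7, 2)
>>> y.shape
(2, 7, 2)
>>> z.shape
(3,)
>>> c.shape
(2, 7, 2)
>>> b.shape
(7,)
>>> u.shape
(2, 2)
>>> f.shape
(7,)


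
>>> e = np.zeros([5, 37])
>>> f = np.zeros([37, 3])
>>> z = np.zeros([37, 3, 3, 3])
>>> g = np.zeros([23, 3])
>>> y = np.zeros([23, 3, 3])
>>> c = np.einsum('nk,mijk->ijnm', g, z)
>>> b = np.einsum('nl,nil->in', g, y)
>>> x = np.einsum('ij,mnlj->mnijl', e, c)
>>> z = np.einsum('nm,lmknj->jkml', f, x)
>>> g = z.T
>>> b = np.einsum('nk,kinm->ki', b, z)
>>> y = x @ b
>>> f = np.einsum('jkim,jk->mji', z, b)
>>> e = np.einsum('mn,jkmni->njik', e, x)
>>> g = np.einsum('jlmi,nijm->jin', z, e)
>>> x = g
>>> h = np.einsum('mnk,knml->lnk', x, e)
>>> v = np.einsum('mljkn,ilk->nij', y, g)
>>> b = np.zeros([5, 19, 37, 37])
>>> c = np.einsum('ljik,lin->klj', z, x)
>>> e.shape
(37, 3, 23, 3)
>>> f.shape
(3, 23, 3)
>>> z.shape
(23, 5, 3, 3)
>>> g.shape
(23, 3, 37)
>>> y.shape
(3, 3, 5, 37, 5)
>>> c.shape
(3, 23, 5)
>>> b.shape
(5, 19, 37, 37)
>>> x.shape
(23, 3, 37)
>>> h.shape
(3, 3, 37)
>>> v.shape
(5, 23, 5)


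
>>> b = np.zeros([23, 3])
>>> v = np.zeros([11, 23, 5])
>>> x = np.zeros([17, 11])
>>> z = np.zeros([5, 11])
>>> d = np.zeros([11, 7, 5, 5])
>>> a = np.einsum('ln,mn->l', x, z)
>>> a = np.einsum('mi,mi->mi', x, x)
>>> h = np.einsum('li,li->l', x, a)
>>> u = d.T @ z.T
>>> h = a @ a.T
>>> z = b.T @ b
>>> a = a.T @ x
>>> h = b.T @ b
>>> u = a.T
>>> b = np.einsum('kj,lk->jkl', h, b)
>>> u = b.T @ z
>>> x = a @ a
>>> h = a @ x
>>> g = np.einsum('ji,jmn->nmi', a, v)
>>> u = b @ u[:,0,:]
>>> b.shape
(3, 3, 23)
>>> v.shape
(11, 23, 5)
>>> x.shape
(11, 11)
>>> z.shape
(3, 3)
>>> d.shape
(11, 7, 5, 5)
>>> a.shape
(11, 11)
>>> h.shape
(11, 11)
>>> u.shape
(3, 3, 3)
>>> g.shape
(5, 23, 11)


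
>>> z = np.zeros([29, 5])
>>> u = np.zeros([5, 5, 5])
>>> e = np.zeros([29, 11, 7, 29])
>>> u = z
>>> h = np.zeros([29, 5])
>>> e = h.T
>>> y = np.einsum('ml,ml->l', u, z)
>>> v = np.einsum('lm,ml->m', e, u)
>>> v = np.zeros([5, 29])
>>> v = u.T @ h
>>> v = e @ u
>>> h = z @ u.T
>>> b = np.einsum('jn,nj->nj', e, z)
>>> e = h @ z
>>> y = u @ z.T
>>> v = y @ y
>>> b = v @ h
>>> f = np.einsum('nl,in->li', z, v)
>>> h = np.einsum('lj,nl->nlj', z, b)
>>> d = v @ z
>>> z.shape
(29, 5)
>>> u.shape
(29, 5)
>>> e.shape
(29, 5)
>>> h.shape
(29, 29, 5)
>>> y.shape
(29, 29)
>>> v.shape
(29, 29)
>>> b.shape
(29, 29)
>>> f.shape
(5, 29)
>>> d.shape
(29, 5)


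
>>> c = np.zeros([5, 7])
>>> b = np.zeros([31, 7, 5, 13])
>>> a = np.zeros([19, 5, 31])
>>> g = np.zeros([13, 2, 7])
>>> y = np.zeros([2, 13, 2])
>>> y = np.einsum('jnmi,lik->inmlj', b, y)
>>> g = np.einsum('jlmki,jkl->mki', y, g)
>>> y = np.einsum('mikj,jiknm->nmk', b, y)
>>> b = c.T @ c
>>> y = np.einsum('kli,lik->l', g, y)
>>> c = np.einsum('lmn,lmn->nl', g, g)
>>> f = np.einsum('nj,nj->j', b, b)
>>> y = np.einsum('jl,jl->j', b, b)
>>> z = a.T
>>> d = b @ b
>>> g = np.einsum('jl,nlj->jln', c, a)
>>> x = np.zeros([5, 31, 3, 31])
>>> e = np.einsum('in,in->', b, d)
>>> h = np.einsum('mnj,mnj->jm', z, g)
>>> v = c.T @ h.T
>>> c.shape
(31, 5)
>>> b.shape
(7, 7)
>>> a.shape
(19, 5, 31)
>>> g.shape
(31, 5, 19)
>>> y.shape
(7,)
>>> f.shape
(7,)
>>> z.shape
(31, 5, 19)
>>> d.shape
(7, 7)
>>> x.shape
(5, 31, 3, 31)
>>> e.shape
()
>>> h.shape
(19, 31)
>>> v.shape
(5, 19)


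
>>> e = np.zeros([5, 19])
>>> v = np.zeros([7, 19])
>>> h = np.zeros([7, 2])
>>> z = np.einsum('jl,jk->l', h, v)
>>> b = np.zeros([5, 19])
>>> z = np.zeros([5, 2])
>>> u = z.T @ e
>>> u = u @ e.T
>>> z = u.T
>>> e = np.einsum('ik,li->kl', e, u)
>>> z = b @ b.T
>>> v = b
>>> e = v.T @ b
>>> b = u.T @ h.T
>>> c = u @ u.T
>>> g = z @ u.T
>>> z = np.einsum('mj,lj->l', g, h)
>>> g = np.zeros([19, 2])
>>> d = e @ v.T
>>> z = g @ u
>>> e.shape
(19, 19)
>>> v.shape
(5, 19)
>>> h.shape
(7, 2)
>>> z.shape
(19, 5)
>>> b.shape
(5, 7)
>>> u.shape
(2, 5)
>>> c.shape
(2, 2)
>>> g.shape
(19, 2)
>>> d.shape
(19, 5)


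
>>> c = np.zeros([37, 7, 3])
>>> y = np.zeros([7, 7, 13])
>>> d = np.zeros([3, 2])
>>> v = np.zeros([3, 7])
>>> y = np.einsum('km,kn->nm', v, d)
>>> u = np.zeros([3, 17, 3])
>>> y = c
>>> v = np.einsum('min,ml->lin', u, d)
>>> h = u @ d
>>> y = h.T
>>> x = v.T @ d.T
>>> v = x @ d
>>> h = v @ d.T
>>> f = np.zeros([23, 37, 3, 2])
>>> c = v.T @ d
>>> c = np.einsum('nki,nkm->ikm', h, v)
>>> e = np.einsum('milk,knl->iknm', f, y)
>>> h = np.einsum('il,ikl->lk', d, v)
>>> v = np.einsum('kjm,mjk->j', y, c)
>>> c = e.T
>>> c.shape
(23, 17, 2, 37)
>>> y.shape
(2, 17, 3)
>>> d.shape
(3, 2)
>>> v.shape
(17,)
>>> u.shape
(3, 17, 3)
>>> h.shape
(2, 17)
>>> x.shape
(3, 17, 3)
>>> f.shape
(23, 37, 3, 2)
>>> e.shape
(37, 2, 17, 23)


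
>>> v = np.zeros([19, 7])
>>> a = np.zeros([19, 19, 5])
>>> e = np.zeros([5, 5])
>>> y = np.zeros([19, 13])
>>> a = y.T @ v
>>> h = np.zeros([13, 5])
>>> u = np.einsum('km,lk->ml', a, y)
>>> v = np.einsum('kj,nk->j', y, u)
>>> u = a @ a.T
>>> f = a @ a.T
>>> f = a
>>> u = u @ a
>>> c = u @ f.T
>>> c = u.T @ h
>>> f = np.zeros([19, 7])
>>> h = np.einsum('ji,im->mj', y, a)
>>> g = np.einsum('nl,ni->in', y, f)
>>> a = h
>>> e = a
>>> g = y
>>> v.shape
(13,)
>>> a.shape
(7, 19)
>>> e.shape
(7, 19)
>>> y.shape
(19, 13)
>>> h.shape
(7, 19)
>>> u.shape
(13, 7)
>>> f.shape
(19, 7)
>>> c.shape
(7, 5)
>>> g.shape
(19, 13)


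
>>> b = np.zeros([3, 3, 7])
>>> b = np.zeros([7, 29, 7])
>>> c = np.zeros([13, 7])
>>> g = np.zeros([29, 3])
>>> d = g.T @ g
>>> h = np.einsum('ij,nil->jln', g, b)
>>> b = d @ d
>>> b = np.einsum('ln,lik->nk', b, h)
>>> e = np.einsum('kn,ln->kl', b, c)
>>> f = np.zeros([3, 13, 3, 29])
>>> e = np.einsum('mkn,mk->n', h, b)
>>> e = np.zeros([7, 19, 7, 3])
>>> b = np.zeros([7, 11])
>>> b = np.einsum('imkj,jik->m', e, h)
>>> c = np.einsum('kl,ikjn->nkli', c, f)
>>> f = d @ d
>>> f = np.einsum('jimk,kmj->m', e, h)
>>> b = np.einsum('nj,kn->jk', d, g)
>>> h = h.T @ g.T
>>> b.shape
(3, 29)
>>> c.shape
(29, 13, 7, 3)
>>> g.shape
(29, 3)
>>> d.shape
(3, 3)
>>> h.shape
(7, 7, 29)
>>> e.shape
(7, 19, 7, 3)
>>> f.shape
(7,)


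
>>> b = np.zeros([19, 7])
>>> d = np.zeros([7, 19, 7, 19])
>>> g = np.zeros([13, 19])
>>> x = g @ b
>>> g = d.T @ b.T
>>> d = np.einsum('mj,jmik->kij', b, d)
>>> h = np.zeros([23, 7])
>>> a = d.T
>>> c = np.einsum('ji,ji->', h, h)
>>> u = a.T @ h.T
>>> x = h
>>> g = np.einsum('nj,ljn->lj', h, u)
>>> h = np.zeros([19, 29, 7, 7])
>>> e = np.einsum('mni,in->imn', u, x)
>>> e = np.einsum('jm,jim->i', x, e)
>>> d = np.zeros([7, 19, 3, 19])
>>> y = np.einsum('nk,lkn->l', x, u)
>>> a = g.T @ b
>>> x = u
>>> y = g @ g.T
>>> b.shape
(19, 7)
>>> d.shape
(7, 19, 3, 19)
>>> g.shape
(19, 7)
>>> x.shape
(19, 7, 23)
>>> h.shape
(19, 29, 7, 7)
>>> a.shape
(7, 7)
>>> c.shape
()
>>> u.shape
(19, 7, 23)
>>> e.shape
(19,)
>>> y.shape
(19, 19)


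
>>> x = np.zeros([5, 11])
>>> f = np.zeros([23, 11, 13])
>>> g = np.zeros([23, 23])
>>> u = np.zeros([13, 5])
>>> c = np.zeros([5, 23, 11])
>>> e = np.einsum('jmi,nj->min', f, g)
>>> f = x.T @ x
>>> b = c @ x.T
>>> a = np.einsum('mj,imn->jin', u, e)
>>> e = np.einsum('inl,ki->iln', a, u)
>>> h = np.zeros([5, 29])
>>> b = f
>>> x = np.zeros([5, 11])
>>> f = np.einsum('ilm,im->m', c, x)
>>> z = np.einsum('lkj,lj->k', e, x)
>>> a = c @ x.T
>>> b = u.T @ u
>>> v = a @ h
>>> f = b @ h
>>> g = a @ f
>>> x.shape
(5, 11)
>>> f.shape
(5, 29)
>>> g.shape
(5, 23, 29)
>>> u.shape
(13, 5)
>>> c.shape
(5, 23, 11)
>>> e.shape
(5, 23, 11)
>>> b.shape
(5, 5)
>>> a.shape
(5, 23, 5)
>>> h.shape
(5, 29)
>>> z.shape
(23,)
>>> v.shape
(5, 23, 29)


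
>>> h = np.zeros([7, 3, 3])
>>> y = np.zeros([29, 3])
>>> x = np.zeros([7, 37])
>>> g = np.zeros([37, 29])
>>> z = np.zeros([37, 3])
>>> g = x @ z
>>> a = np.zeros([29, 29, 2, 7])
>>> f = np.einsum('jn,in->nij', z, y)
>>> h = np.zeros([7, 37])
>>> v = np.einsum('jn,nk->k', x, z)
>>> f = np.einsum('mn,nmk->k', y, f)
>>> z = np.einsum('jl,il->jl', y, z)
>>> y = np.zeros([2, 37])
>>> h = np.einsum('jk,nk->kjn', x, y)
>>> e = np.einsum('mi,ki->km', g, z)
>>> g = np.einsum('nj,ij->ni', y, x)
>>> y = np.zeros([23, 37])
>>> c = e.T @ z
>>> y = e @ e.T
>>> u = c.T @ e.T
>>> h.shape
(37, 7, 2)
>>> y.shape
(29, 29)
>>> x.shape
(7, 37)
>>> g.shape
(2, 7)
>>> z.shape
(29, 3)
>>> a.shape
(29, 29, 2, 7)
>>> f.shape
(37,)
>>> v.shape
(3,)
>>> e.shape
(29, 7)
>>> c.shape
(7, 3)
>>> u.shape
(3, 29)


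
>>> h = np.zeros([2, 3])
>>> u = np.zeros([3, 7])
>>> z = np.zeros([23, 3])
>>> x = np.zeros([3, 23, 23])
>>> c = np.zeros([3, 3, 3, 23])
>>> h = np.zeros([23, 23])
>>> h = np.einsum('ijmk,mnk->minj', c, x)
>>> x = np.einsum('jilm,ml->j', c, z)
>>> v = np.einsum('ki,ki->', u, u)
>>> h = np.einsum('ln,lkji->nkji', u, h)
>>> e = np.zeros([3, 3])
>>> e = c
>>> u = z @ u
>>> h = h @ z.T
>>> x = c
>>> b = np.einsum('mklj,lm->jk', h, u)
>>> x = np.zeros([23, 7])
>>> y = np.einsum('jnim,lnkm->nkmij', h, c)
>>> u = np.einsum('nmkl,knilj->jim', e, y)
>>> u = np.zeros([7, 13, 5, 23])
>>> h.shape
(7, 3, 23, 23)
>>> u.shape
(7, 13, 5, 23)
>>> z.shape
(23, 3)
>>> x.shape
(23, 7)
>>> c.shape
(3, 3, 3, 23)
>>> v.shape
()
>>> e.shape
(3, 3, 3, 23)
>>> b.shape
(23, 3)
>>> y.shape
(3, 3, 23, 23, 7)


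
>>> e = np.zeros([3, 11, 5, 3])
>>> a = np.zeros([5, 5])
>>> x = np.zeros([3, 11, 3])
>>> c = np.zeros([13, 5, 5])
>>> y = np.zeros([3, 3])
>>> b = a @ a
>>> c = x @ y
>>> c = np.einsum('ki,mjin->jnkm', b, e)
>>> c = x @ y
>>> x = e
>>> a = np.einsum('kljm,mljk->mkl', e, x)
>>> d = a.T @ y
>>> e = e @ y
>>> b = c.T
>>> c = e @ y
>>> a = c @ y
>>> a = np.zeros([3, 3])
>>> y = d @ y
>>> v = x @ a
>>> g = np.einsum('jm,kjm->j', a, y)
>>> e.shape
(3, 11, 5, 3)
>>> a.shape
(3, 3)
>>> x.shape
(3, 11, 5, 3)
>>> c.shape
(3, 11, 5, 3)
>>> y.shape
(11, 3, 3)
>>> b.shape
(3, 11, 3)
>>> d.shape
(11, 3, 3)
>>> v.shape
(3, 11, 5, 3)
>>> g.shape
(3,)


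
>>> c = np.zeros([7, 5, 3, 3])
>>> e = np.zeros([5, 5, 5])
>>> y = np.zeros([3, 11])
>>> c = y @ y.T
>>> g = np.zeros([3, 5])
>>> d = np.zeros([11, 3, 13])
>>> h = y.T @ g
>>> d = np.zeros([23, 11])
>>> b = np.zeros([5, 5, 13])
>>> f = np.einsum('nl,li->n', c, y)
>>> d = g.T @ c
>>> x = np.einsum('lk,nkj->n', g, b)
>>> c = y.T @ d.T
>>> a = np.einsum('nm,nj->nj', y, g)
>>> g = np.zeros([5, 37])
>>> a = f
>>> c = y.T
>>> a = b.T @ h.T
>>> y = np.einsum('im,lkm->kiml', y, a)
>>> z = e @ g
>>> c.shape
(11, 3)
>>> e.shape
(5, 5, 5)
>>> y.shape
(5, 3, 11, 13)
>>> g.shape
(5, 37)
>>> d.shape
(5, 3)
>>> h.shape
(11, 5)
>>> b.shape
(5, 5, 13)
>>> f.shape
(3,)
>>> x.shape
(5,)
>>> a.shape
(13, 5, 11)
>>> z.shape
(5, 5, 37)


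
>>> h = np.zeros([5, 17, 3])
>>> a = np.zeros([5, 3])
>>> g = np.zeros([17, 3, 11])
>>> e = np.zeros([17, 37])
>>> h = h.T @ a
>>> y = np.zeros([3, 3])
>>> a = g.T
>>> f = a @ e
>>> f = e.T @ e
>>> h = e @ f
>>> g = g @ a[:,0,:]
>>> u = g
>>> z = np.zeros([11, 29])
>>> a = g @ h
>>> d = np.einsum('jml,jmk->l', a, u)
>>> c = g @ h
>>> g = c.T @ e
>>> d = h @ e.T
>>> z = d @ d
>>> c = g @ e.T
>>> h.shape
(17, 37)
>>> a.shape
(17, 3, 37)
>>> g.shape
(37, 3, 37)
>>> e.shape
(17, 37)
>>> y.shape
(3, 3)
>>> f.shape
(37, 37)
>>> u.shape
(17, 3, 17)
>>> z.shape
(17, 17)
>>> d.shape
(17, 17)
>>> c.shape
(37, 3, 17)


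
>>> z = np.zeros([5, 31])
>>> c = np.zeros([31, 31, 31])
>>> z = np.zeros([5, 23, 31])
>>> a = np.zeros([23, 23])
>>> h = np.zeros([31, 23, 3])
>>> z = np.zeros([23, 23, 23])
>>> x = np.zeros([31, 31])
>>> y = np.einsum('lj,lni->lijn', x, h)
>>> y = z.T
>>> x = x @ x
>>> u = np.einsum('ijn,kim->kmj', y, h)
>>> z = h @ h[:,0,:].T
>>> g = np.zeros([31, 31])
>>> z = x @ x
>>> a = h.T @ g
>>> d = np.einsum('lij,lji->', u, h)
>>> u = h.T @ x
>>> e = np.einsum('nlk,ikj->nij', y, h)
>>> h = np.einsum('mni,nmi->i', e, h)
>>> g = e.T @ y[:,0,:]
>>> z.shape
(31, 31)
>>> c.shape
(31, 31, 31)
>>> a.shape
(3, 23, 31)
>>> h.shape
(3,)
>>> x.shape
(31, 31)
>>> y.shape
(23, 23, 23)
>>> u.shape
(3, 23, 31)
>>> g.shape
(3, 31, 23)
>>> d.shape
()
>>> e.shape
(23, 31, 3)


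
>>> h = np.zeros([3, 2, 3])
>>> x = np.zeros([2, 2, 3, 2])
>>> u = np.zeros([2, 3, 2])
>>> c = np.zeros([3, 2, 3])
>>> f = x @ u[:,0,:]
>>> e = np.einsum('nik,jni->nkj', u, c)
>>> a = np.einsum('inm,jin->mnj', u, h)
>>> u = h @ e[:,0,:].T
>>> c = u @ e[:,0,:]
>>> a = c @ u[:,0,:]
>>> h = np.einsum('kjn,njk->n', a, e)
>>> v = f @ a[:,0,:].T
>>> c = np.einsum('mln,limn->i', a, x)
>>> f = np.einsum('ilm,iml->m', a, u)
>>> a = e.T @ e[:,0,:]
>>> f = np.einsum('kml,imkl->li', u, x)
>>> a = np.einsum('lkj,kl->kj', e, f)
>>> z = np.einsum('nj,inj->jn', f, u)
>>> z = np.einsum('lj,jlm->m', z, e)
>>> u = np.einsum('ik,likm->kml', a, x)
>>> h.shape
(2,)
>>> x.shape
(2, 2, 3, 2)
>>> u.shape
(3, 2, 2)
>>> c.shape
(2,)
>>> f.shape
(2, 2)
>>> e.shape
(2, 2, 3)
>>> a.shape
(2, 3)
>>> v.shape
(2, 2, 3, 3)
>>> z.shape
(3,)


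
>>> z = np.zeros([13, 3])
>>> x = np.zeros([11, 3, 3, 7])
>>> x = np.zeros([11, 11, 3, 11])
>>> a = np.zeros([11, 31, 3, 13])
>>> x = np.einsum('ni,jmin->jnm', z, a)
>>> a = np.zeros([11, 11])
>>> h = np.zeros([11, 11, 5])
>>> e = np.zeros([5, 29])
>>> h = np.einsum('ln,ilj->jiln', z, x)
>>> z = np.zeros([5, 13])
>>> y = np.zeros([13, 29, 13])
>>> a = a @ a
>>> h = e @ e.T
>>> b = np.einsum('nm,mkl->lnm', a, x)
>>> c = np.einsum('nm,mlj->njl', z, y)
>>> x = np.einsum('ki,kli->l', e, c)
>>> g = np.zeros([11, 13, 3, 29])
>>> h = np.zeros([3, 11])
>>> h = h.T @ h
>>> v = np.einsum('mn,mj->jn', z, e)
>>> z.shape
(5, 13)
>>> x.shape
(13,)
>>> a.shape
(11, 11)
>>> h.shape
(11, 11)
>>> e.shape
(5, 29)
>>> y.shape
(13, 29, 13)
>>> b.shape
(31, 11, 11)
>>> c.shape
(5, 13, 29)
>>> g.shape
(11, 13, 3, 29)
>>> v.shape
(29, 13)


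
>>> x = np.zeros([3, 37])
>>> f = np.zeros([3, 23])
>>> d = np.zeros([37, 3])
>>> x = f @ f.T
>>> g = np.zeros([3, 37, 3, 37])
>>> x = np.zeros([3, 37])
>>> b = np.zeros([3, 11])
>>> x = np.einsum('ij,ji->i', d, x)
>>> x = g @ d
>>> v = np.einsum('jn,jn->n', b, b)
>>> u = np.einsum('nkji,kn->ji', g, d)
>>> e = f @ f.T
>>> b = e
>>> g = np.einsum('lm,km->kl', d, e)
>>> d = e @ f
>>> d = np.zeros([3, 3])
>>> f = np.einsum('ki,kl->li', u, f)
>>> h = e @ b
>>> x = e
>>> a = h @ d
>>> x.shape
(3, 3)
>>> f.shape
(23, 37)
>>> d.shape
(3, 3)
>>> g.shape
(3, 37)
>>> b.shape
(3, 3)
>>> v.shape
(11,)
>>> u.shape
(3, 37)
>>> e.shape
(3, 3)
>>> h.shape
(3, 3)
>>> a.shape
(3, 3)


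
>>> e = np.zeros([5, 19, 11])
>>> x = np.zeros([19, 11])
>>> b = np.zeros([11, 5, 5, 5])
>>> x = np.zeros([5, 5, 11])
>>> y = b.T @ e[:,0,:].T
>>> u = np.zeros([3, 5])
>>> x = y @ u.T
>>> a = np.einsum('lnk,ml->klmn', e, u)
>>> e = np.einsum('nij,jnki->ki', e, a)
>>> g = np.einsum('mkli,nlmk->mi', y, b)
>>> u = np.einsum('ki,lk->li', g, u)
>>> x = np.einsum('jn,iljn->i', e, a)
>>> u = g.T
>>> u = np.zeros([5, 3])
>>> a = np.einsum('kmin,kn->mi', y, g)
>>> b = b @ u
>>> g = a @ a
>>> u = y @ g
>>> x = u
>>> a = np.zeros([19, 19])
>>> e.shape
(3, 19)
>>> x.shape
(5, 5, 5, 5)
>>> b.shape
(11, 5, 5, 3)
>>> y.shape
(5, 5, 5, 5)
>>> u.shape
(5, 5, 5, 5)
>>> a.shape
(19, 19)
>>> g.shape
(5, 5)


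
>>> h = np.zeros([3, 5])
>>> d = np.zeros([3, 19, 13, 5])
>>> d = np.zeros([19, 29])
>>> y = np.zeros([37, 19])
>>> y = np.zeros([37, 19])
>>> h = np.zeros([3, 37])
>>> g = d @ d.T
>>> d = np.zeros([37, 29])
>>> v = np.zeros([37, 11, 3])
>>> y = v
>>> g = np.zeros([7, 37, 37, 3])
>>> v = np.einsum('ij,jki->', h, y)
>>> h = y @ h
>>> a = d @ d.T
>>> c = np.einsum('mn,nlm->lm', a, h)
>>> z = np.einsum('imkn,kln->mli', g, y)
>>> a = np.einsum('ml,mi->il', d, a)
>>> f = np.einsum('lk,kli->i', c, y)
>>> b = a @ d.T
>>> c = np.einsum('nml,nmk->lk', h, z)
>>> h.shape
(37, 11, 37)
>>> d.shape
(37, 29)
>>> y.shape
(37, 11, 3)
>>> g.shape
(7, 37, 37, 3)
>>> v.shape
()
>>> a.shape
(37, 29)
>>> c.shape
(37, 7)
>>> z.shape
(37, 11, 7)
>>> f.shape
(3,)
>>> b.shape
(37, 37)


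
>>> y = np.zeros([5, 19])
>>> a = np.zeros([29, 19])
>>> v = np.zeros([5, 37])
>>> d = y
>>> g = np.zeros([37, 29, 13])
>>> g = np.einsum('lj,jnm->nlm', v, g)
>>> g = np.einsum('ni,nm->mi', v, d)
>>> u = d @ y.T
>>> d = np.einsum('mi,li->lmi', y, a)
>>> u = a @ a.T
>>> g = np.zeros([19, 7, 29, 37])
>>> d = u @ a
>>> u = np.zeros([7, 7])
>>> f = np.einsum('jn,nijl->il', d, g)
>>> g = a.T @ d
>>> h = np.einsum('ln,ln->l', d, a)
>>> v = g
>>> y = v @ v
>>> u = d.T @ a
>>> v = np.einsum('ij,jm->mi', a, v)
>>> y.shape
(19, 19)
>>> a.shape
(29, 19)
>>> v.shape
(19, 29)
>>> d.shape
(29, 19)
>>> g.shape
(19, 19)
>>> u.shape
(19, 19)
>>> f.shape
(7, 37)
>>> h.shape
(29,)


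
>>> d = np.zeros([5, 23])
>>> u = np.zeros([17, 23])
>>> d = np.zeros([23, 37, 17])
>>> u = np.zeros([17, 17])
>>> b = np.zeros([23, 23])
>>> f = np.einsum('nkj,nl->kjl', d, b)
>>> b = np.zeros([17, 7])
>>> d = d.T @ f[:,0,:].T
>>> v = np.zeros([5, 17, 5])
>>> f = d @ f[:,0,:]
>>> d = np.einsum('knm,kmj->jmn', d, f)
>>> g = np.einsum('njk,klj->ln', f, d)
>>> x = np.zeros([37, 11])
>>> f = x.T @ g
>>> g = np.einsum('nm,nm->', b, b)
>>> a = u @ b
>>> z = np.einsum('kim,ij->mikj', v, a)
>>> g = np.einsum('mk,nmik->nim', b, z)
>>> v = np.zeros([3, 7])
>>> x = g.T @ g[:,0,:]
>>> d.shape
(23, 37, 37)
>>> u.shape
(17, 17)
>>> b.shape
(17, 7)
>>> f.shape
(11, 17)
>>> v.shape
(3, 7)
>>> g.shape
(5, 5, 17)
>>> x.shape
(17, 5, 17)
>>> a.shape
(17, 7)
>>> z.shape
(5, 17, 5, 7)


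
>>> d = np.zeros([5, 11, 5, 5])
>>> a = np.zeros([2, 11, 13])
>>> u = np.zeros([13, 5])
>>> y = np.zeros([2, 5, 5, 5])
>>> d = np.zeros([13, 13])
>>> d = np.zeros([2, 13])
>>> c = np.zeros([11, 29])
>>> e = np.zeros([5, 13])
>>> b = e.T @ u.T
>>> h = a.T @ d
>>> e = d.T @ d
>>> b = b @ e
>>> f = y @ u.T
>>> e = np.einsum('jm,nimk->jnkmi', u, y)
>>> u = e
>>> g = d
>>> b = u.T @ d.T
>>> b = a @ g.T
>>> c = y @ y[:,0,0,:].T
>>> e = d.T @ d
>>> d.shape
(2, 13)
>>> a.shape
(2, 11, 13)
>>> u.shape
(13, 2, 5, 5, 5)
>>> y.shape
(2, 5, 5, 5)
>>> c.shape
(2, 5, 5, 2)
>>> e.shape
(13, 13)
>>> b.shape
(2, 11, 2)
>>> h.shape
(13, 11, 13)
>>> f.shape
(2, 5, 5, 13)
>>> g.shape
(2, 13)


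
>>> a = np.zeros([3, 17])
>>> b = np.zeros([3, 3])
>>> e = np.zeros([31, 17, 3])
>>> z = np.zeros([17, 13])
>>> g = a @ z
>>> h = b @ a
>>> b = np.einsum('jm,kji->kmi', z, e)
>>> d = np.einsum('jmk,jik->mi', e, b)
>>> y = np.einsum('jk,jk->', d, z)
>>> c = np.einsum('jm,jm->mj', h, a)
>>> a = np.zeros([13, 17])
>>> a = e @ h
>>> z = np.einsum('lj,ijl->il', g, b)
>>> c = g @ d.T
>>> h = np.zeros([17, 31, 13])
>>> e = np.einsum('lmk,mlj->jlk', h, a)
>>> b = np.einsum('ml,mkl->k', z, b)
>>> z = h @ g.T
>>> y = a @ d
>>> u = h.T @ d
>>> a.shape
(31, 17, 17)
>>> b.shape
(13,)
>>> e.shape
(17, 17, 13)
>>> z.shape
(17, 31, 3)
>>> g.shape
(3, 13)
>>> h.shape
(17, 31, 13)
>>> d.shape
(17, 13)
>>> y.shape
(31, 17, 13)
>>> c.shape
(3, 17)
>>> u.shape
(13, 31, 13)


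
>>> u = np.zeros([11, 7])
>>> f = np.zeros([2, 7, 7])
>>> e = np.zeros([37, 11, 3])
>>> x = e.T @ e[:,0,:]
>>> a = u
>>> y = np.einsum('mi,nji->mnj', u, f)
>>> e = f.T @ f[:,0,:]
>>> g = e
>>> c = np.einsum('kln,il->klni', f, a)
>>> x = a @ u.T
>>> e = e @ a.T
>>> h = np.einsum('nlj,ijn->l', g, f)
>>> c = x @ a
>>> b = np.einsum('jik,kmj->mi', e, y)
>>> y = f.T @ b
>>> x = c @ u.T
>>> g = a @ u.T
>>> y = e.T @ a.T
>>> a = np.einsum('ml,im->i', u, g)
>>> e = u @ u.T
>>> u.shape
(11, 7)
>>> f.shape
(2, 7, 7)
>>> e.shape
(11, 11)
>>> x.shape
(11, 11)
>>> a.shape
(11,)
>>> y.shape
(11, 7, 11)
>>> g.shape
(11, 11)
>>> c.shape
(11, 7)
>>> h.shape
(7,)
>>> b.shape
(2, 7)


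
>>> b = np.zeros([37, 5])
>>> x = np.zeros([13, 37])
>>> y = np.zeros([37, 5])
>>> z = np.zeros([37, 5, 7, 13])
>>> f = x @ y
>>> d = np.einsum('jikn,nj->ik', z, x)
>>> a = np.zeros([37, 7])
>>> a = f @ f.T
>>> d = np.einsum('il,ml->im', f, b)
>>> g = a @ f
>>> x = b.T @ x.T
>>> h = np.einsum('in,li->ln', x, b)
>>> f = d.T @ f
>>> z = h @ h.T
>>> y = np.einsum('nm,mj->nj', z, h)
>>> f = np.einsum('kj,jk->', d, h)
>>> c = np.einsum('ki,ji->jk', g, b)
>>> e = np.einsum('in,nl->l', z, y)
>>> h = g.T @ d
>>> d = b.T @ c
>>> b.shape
(37, 5)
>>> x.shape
(5, 13)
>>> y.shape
(37, 13)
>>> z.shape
(37, 37)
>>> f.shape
()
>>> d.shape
(5, 13)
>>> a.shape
(13, 13)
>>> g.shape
(13, 5)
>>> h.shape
(5, 37)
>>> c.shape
(37, 13)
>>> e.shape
(13,)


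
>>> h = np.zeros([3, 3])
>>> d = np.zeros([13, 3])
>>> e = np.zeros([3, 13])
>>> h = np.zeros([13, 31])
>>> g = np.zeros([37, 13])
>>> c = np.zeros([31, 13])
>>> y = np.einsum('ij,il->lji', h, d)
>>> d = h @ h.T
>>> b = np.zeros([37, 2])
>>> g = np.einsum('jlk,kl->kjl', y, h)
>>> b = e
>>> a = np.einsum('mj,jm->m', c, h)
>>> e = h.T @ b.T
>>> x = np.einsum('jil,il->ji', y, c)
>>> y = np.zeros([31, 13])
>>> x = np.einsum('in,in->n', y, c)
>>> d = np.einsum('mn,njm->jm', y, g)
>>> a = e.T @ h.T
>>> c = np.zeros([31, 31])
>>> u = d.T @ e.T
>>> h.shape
(13, 31)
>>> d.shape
(3, 31)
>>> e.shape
(31, 3)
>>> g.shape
(13, 3, 31)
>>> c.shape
(31, 31)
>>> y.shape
(31, 13)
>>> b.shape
(3, 13)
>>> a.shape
(3, 13)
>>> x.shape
(13,)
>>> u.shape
(31, 31)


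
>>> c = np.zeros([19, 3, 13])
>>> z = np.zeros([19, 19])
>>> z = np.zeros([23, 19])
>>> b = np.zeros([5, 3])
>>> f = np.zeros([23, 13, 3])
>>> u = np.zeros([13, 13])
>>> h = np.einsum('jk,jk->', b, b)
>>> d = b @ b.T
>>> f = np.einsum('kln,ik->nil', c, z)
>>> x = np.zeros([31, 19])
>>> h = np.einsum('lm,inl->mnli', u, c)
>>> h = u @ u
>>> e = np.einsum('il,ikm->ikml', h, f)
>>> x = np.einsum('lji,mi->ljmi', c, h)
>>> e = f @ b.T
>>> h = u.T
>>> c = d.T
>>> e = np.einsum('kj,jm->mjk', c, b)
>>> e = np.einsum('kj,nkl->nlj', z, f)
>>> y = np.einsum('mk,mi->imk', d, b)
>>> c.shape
(5, 5)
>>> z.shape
(23, 19)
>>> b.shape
(5, 3)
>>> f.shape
(13, 23, 3)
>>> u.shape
(13, 13)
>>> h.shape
(13, 13)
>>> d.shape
(5, 5)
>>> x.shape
(19, 3, 13, 13)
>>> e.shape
(13, 3, 19)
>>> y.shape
(3, 5, 5)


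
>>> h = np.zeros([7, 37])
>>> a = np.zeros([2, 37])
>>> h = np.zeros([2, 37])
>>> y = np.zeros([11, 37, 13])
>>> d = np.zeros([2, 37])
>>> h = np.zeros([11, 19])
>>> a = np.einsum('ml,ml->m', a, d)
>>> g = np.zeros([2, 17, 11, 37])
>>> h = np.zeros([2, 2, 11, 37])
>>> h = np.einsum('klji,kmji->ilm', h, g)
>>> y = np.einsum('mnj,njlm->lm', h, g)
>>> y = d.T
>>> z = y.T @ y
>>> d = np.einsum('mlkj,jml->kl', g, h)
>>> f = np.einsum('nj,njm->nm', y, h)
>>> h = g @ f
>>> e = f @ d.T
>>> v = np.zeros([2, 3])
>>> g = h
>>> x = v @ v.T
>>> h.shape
(2, 17, 11, 17)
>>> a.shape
(2,)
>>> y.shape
(37, 2)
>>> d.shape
(11, 17)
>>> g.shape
(2, 17, 11, 17)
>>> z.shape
(2, 2)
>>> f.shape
(37, 17)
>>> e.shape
(37, 11)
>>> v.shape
(2, 3)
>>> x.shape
(2, 2)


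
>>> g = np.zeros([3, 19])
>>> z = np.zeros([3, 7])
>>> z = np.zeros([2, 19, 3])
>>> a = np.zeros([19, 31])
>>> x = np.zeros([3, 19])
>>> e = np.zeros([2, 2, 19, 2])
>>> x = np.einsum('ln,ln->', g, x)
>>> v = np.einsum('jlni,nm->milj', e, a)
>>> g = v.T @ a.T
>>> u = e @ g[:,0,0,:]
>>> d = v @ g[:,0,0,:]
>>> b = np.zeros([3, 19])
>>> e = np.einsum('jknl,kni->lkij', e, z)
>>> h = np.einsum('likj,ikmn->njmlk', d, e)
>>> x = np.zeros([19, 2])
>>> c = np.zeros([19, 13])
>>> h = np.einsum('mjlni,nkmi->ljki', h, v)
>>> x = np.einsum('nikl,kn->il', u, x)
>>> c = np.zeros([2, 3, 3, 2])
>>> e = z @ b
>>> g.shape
(2, 2, 2, 19)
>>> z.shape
(2, 19, 3)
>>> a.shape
(19, 31)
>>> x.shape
(2, 19)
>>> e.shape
(2, 19, 19)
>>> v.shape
(31, 2, 2, 2)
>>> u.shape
(2, 2, 19, 19)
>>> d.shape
(31, 2, 2, 19)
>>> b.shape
(3, 19)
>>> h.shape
(3, 19, 2, 2)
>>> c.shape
(2, 3, 3, 2)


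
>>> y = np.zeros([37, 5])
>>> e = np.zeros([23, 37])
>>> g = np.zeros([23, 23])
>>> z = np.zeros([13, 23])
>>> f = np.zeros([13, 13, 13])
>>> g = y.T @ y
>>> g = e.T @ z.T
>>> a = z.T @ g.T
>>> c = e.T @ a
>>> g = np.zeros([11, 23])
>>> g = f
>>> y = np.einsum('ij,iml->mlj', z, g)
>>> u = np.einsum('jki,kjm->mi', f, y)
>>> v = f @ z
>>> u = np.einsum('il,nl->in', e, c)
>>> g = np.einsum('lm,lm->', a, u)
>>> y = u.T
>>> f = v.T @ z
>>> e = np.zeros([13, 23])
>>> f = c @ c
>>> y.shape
(37, 23)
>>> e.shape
(13, 23)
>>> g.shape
()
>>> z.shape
(13, 23)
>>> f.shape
(37, 37)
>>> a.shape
(23, 37)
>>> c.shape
(37, 37)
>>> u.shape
(23, 37)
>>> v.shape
(13, 13, 23)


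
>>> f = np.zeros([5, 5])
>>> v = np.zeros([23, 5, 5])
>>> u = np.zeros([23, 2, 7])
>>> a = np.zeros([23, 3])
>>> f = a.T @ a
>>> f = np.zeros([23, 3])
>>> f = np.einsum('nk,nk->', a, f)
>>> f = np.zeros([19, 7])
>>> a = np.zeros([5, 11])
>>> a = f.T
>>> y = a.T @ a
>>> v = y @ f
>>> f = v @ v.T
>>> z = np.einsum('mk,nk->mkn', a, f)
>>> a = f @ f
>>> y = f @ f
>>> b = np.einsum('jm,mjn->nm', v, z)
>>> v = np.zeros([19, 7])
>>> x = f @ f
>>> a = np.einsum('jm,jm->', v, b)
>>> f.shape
(19, 19)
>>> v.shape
(19, 7)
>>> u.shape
(23, 2, 7)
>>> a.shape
()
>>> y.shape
(19, 19)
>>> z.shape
(7, 19, 19)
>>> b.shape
(19, 7)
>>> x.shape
(19, 19)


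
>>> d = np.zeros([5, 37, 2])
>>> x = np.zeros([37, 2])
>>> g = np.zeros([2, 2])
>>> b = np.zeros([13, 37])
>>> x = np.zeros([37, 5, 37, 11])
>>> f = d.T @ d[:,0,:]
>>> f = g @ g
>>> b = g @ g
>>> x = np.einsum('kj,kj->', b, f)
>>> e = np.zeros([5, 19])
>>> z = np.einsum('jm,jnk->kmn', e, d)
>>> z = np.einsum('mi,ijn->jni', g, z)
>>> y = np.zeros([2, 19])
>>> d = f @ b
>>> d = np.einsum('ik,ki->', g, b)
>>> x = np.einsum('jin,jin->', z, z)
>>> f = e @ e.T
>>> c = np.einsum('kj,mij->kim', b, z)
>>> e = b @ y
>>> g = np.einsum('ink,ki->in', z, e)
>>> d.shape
()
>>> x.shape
()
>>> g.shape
(19, 37)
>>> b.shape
(2, 2)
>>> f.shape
(5, 5)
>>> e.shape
(2, 19)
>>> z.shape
(19, 37, 2)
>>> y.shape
(2, 19)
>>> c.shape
(2, 37, 19)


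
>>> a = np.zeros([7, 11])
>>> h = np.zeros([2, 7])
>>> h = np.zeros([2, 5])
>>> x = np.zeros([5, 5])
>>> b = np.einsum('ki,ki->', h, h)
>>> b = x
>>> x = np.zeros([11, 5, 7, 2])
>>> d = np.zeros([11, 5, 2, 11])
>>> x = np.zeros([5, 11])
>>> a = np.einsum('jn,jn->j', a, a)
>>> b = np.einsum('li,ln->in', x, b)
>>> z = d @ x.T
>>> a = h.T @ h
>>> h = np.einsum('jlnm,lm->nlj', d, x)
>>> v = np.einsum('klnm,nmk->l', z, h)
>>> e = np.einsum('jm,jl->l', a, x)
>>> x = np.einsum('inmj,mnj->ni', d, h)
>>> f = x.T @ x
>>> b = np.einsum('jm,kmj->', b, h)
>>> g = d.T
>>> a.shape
(5, 5)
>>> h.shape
(2, 5, 11)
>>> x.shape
(5, 11)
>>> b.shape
()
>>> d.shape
(11, 5, 2, 11)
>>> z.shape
(11, 5, 2, 5)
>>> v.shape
(5,)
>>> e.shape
(11,)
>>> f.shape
(11, 11)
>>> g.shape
(11, 2, 5, 11)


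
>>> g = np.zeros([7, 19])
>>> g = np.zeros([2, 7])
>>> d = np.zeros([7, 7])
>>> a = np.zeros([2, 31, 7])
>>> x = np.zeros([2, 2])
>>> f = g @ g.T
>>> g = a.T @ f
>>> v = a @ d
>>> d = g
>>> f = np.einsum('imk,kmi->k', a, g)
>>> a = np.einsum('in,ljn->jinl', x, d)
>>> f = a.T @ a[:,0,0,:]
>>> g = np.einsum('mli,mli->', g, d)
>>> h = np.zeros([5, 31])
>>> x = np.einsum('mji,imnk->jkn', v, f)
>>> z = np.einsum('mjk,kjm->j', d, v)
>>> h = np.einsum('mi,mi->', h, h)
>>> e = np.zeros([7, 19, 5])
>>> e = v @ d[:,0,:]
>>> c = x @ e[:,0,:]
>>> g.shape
()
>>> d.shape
(7, 31, 2)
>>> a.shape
(31, 2, 2, 7)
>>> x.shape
(31, 7, 2)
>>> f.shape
(7, 2, 2, 7)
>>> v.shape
(2, 31, 7)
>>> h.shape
()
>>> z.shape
(31,)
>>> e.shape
(2, 31, 2)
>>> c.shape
(31, 7, 2)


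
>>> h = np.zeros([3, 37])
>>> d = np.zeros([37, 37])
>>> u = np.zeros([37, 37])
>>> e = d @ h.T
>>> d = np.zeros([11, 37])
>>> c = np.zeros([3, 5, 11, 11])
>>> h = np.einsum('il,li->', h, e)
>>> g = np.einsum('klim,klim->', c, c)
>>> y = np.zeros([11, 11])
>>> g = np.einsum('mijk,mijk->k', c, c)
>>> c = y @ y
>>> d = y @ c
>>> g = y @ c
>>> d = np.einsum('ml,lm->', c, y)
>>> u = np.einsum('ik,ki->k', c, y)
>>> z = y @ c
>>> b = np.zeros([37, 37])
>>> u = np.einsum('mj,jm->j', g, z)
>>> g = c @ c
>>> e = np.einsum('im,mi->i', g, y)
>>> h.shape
()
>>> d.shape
()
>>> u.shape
(11,)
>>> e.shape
(11,)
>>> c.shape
(11, 11)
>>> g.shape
(11, 11)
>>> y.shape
(11, 11)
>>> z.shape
(11, 11)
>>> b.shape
(37, 37)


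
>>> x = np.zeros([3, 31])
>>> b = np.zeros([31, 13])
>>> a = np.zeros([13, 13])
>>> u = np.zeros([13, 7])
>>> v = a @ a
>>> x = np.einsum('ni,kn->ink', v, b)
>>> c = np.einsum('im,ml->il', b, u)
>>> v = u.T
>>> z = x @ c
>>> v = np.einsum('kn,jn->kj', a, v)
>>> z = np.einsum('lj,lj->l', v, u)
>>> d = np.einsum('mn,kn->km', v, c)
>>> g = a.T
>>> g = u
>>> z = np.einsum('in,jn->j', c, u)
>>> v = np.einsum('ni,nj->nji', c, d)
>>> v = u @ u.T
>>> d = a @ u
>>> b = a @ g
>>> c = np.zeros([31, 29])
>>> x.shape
(13, 13, 31)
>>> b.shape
(13, 7)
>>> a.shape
(13, 13)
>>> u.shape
(13, 7)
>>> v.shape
(13, 13)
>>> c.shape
(31, 29)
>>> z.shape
(13,)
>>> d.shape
(13, 7)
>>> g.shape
(13, 7)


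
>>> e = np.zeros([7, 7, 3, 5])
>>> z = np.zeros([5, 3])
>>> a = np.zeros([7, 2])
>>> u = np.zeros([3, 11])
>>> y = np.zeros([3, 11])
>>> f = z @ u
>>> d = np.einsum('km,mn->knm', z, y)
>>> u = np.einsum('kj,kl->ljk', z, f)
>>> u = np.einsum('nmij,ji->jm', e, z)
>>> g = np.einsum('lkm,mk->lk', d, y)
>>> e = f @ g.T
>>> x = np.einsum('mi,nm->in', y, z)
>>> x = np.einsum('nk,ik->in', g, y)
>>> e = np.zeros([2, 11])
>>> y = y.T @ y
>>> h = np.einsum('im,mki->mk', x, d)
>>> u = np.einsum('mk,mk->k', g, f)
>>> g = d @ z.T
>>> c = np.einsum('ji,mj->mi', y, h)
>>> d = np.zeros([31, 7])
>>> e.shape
(2, 11)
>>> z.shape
(5, 3)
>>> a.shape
(7, 2)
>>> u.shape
(11,)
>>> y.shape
(11, 11)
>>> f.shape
(5, 11)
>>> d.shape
(31, 7)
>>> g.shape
(5, 11, 5)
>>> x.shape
(3, 5)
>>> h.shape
(5, 11)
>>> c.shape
(5, 11)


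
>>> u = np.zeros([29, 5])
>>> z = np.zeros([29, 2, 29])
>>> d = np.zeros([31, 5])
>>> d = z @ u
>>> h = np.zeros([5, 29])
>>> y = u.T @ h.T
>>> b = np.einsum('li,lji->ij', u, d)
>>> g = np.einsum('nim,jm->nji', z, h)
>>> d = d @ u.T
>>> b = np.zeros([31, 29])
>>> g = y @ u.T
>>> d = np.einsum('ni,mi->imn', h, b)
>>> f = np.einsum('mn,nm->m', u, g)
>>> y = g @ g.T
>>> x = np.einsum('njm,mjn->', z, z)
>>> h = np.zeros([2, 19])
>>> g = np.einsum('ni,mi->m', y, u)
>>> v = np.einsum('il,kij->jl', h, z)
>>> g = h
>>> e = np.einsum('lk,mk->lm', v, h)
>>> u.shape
(29, 5)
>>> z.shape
(29, 2, 29)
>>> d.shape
(29, 31, 5)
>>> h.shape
(2, 19)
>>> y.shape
(5, 5)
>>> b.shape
(31, 29)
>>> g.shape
(2, 19)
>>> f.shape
(29,)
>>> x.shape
()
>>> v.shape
(29, 19)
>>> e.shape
(29, 2)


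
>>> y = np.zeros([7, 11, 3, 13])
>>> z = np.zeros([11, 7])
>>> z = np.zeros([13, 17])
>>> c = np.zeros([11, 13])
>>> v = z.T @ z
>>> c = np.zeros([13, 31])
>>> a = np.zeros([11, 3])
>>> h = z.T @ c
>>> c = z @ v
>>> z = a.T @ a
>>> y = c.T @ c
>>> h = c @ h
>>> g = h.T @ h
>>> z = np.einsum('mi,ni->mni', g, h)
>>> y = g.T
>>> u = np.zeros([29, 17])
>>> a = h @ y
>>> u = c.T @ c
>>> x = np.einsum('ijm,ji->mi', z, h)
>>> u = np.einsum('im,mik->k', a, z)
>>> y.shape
(31, 31)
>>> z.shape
(31, 13, 31)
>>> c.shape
(13, 17)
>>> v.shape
(17, 17)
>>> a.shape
(13, 31)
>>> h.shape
(13, 31)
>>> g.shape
(31, 31)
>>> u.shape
(31,)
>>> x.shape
(31, 31)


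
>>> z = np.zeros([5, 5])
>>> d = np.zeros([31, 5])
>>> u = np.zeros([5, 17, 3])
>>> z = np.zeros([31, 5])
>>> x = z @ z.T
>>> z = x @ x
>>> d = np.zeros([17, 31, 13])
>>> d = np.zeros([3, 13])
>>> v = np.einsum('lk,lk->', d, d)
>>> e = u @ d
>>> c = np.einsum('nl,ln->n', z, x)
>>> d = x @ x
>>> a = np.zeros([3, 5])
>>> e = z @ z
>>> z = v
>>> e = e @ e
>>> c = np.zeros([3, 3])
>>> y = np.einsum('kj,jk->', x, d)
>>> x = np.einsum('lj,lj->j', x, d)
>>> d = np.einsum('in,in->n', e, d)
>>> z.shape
()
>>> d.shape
(31,)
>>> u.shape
(5, 17, 3)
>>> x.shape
(31,)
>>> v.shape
()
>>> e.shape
(31, 31)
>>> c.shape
(3, 3)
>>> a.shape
(3, 5)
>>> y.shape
()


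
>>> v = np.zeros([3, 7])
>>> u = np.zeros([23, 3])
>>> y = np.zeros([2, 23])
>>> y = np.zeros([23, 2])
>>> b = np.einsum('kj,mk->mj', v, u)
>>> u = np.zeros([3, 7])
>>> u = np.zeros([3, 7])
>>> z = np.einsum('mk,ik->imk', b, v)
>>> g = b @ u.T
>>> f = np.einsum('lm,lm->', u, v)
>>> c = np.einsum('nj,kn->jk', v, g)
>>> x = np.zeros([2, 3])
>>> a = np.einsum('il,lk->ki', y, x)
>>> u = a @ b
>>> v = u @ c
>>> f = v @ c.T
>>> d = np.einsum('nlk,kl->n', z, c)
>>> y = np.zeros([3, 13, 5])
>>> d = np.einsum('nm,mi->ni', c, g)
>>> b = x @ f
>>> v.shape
(3, 23)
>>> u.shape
(3, 7)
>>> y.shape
(3, 13, 5)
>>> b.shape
(2, 7)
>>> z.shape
(3, 23, 7)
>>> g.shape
(23, 3)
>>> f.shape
(3, 7)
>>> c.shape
(7, 23)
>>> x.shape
(2, 3)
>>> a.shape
(3, 23)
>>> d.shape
(7, 3)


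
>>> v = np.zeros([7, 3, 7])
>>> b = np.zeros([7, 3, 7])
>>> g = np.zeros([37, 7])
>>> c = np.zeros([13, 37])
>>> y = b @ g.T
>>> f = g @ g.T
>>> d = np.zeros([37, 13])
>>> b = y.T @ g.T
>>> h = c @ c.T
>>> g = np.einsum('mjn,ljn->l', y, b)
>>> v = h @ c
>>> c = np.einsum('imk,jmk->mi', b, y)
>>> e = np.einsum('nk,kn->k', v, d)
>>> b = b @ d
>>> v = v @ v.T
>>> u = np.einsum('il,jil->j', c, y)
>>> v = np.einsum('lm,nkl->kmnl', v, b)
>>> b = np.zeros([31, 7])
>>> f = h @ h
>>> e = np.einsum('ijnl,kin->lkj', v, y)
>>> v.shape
(3, 13, 37, 13)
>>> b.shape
(31, 7)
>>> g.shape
(37,)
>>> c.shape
(3, 37)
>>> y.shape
(7, 3, 37)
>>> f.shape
(13, 13)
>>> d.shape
(37, 13)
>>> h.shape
(13, 13)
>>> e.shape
(13, 7, 13)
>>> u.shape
(7,)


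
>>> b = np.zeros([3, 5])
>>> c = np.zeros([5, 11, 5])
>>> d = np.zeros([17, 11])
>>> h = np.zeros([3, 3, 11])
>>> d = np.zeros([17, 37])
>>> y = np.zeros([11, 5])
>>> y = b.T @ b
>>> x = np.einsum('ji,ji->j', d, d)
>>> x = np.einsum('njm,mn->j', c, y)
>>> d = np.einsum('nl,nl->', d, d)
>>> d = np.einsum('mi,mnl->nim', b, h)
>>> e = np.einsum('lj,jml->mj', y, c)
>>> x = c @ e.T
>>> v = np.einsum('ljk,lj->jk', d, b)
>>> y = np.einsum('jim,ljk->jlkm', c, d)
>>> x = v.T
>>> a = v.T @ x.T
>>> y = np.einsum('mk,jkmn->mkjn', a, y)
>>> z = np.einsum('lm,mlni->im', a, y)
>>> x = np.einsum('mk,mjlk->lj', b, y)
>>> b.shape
(3, 5)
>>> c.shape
(5, 11, 5)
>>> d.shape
(3, 5, 3)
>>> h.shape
(3, 3, 11)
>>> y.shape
(3, 3, 5, 5)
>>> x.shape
(5, 3)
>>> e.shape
(11, 5)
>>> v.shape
(5, 3)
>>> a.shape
(3, 3)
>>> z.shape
(5, 3)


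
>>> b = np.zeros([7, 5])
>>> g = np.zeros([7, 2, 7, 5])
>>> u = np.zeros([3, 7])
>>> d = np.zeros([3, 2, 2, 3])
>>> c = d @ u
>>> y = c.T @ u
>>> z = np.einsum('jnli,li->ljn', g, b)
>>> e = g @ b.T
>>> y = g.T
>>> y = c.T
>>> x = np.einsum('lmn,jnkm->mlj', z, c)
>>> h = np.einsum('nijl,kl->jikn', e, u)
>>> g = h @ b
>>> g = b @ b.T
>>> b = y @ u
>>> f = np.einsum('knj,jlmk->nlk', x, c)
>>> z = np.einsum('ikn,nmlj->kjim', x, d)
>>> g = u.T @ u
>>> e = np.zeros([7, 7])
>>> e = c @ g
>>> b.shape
(7, 2, 2, 7)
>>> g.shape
(7, 7)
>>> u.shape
(3, 7)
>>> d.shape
(3, 2, 2, 3)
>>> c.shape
(3, 2, 2, 7)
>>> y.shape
(7, 2, 2, 3)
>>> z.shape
(7, 3, 7, 2)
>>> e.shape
(3, 2, 2, 7)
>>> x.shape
(7, 7, 3)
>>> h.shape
(7, 2, 3, 7)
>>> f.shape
(7, 2, 7)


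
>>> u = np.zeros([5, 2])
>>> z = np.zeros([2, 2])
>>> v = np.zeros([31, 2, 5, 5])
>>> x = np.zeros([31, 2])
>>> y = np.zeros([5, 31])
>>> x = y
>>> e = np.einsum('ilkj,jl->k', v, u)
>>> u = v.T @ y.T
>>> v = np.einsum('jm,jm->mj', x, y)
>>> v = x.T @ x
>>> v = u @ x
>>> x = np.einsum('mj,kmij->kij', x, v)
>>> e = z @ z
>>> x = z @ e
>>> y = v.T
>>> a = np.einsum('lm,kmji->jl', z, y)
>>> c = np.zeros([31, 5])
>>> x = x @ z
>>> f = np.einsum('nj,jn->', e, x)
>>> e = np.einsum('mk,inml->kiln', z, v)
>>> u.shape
(5, 5, 2, 5)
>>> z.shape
(2, 2)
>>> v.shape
(5, 5, 2, 31)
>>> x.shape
(2, 2)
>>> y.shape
(31, 2, 5, 5)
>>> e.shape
(2, 5, 31, 5)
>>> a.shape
(5, 2)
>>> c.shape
(31, 5)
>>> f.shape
()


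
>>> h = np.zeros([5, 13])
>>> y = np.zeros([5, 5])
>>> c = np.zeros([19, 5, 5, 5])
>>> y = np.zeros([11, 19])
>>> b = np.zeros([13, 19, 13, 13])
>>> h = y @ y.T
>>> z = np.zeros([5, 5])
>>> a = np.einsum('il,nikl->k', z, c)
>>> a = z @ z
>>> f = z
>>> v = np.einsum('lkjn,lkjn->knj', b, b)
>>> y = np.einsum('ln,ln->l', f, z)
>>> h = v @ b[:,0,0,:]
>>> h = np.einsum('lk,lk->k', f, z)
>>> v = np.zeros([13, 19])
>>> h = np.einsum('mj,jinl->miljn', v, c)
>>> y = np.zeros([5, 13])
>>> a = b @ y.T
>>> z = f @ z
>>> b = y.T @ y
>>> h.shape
(13, 5, 5, 19, 5)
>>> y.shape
(5, 13)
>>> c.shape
(19, 5, 5, 5)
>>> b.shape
(13, 13)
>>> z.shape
(5, 5)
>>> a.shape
(13, 19, 13, 5)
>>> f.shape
(5, 5)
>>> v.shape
(13, 19)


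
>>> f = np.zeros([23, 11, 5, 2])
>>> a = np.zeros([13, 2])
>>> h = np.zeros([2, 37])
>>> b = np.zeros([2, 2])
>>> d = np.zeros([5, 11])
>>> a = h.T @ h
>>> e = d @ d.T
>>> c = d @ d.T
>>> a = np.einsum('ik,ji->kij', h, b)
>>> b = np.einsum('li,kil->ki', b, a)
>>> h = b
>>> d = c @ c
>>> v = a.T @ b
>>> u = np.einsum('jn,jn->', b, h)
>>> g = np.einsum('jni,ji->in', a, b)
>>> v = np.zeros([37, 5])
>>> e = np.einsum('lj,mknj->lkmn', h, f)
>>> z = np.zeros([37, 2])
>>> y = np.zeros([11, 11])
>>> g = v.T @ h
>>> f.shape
(23, 11, 5, 2)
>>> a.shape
(37, 2, 2)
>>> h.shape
(37, 2)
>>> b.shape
(37, 2)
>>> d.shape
(5, 5)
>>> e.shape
(37, 11, 23, 5)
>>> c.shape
(5, 5)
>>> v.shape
(37, 5)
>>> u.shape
()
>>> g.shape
(5, 2)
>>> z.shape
(37, 2)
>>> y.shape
(11, 11)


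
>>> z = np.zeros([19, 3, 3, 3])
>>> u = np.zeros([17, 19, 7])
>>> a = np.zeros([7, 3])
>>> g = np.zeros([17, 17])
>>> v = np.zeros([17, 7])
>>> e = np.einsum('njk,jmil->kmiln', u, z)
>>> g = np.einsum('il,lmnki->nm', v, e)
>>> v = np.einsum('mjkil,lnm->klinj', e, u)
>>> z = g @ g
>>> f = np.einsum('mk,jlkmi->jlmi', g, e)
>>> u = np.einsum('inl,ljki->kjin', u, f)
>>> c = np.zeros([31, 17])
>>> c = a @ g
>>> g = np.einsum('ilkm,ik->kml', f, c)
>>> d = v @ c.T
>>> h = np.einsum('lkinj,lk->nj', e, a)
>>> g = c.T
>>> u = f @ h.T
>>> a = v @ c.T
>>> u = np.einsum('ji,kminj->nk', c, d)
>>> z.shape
(3, 3)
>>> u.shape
(19, 3)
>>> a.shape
(3, 17, 3, 19, 7)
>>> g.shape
(3, 7)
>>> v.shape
(3, 17, 3, 19, 3)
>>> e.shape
(7, 3, 3, 3, 17)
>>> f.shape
(7, 3, 3, 17)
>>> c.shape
(7, 3)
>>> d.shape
(3, 17, 3, 19, 7)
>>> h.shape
(3, 17)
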